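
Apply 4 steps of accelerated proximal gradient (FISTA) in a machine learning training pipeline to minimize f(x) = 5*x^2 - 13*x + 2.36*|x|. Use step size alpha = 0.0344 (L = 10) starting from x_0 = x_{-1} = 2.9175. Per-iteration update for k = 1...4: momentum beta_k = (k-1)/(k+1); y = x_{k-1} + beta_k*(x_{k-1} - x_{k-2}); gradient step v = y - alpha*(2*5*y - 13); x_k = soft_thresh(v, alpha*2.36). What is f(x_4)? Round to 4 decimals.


FISTA on f(x) = 5*x^2 - 13*x + 2.36*|x|
L = 10, alpha = 0.0344
Iteration 1: beta = 0.0, y = 2.9175 + 0.0*(2.9175 - 2.9175) = 2.9175
  grad(y) = 16.175, v = y - alpha*grad = 2.3611
  prox(v) = soft_thresh(2.3611, 0.0812) = 2.2799
Iteration 2: beta = 0.3333, y = 2.2799 + 0.3333*(2.2799 - 2.9175) = 2.0674
  grad(y) = 7.6736, v = y - alpha*grad = 1.8034
  prox(v) = soft_thresh(1.8034, 0.0812) = 1.7222
Iteration 3: beta = 0.5, y = 1.7222 + 0.5*(1.7222 - 2.2799) = 1.4434
  grad(y) = 1.4336, v = y - alpha*grad = 1.394
  prox(v) = soft_thresh(1.394, 0.0812) = 1.3129
Iteration 4: beta = 0.6, y = 1.3129 + 0.6*(1.3129 - 1.7222) = 1.0673
  grad(y) = -2.3275, v = y - alpha*grad = 1.1473
  prox(v) = soft_thresh(1.1473, 0.0812) = 1.0661
f(x_4) = 5*1.0661^2 - 13*1.0661 + 2.36*|1.0661| = -5.6605


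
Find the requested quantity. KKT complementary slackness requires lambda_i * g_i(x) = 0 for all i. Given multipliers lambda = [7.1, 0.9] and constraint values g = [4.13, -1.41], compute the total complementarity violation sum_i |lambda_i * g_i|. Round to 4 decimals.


KKT complementary slackness check:
lambda_1 * g_1 = 7.1 * 4.13 = 29.323
lambda_2 * g_2 = 0.9 * -1.41 = -1.269
Total violation = 29.323 + 1.269 = 30.592


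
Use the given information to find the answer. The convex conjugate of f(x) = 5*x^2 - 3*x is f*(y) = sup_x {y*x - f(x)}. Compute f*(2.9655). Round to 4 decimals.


f*(y) = sup_x {y*x - a*x^2 - b*x} = sup_x {(y-b)*x - a*x^2}
FOC: (y - b) - 2a*x = 0 => x* = (y - b)/(2a)
x* = (2.9655 + 3)/(2*5) = 0.5966
f*(2.9655) = (y-b)^2/(4a) = (2.9655 + 3)^2/(4*5)
= 35.5872/20 = 1.7794


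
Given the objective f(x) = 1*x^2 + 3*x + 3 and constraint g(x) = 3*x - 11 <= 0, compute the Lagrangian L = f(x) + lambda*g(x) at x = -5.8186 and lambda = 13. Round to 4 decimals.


Step 1: Evaluate f(x).
f(-5.8186) = 1*(-5.8186)^2 + 3*(-5.8186) + 3 = 19.4003
Step 2: Evaluate g(x).
g(-5.8186) = 3*-5.8186 - 11 = -28.4558
Step 3: Compute Lagrangian.
L = 19.4003 + 13*-28.4558 = -350.5251


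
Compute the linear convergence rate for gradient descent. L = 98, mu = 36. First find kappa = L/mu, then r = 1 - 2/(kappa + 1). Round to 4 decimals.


Step 1: Compute the condition number.
kappa = L/mu = 98/36 = 2.7222
Step 2: Compute the convergence rate.
r = 1 - 2/(kappa + 1) = 1 - 2*mu/(L + mu) = (L - mu)/(L + mu) = 62/134 = 0.4627


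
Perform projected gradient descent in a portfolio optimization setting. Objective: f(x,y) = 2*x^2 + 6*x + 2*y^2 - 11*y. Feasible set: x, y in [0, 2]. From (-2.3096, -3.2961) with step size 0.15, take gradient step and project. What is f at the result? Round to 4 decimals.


Step 1: Compute gradient at (-2.3096, -3.2961).
grad_x = 2*2*-2.3096 + 6 = -3.2384
grad_y = 2*2*-3.2961 - 11 = -24.1844
Step 2: Gradient step.
x_raw = -2.3096 - 0.15*-3.2384 = -1.8238
y_raw = -3.2961 - 0.15*-24.1844 = 0.3316
Step 3: Project onto [0, 2].
x_proj = clip(-1.8238) = 0.0
y_proj = clip(0.3316) = 0.3316
Step 4: Evaluate f.
f(0.0, 0.3316) = -3.4273


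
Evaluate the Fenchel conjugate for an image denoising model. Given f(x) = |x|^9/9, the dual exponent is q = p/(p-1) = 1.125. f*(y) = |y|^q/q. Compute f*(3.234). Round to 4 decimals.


The conjugate exponent q satisfies 1/p + 1/q = 1.
p = 9, so q = 9/(9 - 1) = 1.125
|y|^q = 3.234^1.125 = 3.745
f*(3.234) = 3.745 / 1.125 = 3.3289


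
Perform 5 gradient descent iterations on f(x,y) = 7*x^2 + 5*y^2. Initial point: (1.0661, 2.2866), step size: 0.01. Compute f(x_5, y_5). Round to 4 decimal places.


Gradient descent on f(x,y) = 7*x^2 + 5*y^2.
Starting point: (1.0661, 2.2866), alpha = 0.01
Step 1: grad_x = 2*7*1.0661 = 14.9254, grad_y = 2*5*2.2866 = 22.866
  x_1 = 1.0661 - 0.01*14.9254 = 0.9168
  y_1 = 2.2866 - 0.01*22.866 = 2.0579
Step 2: grad_x = 2*7*0.9168 = 12.8358, grad_y = 2*5*2.0579 = 20.5794
  x_2 = 0.9168 - 0.01*12.8358 = 0.7885
  y_2 = 2.0579 - 0.01*20.5794 = 1.8521
Step 3: grad_x = 2*7*0.7885 = 11.0388, grad_y = 2*5*1.8521 = 18.5215
  x_3 = 0.7885 - 0.01*11.0388 = 0.6781
  y_3 = 1.8521 - 0.01*18.5215 = 1.6669
Step 4: grad_x = 2*7*0.6781 = 9.4934, grad_y = 2*5*1.6669 = 16.6693
  x_4 = 0.6781 - 0.01*9.4934 = 0.5832
  y_4 = 1.6669 - 0.01*16.6693 = 1.5002
Step 5: grad_x = 2*7*0.5832 = 8.1643, grad_y = 2*5*1.5002 = 15.0024
  x_5 = 0.5832 - 0.01*8.1643 = 0.5015
  y_5 = 1.5002 - 0.01*15.0024 = 1.3502
f(0.5015, 1.3502) = 7*0.5015^2 + 5*1.3502^2 = 10.8761


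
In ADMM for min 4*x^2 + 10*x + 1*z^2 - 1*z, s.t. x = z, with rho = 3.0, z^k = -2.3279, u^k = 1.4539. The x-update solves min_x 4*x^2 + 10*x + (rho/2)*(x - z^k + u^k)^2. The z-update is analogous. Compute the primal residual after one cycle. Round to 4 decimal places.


ADMM iteration with rho = 3.0, z^k = -2.3279, u^k = 1.4539
Step 1: x-update.
Minimize 4*x^2 + 10*x + (3.0/2)*(x + 2.3279 + 1.4539)^2
FOC: (2*4 + 3.0)*x = -10 + 3.0*(-2.3279 - 1.4539)
x^{k+1} = -1.9405
Step 2: z-update.
Minimize 1*z^2 - 1*z + (3.0/2)*(-1.9405 - z + 1.4539)^2
FOC: (2*1 + 3.0)*z = 1 + 3.0*(-1.9405 + 1.4539)
z^{k+1} = -0.092
Step 3: u-update.
u^{k+1} = 1.4539 - 1.9405 + 0.092 = -0.3946
Step 4: Primal residual = |-1.9405 + 0.092| = 1.8485


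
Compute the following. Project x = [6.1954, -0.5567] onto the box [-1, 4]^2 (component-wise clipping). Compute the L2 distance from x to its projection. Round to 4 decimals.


Project each component onto [-1, 4].
clip(6.1954) = 4.0, clip(-0.5567) = -0.5567
Projection = [4.0, -0.5567]
Squared diffs: [4.8198, 0.0]
Distance = sqrt(4.8198) = 2.1954


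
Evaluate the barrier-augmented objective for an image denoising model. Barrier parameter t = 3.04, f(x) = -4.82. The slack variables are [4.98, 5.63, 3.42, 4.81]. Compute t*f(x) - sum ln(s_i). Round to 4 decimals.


Step 1: Compute log-barrier.
ln values: [1.6054, 1.7281, 1.2296, 1.5707]
phi = -(1.6054 + 1.7281 + 1.2296 + 1.5707) = -6.1339
Step 2: Compute augmented objective.
t*f(x) = 3.04*-4.82 = -14.6528
Total = -14.6528 - 6.1339 = -20.7867


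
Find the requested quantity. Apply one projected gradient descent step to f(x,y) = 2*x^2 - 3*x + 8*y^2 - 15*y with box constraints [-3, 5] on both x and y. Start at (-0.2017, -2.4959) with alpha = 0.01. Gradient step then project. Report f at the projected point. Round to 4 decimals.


Step 1: Compute gradient at (-0.2017, -2.4959).
grad_x = 2*2*-0.2017 - 3 = -3.8068
grad_y = 2*8*-2.4959 - 15 = -54.9344
Step 2: Gradient step.
x_raw = -0.2017 - 0.01*-3.8068 = -0.1636
y_raw = -2.4959 - 0.01*-54.9344 = -1.9466
Step 3: Project onto [-3, 5].
x_proj = clip(-0.1636) = -0.1636
y_proj = clip(-1.9466) = -1.9466
Step 4: Evaluate f.
f(-0.1636, -1.9466) = 60.0554


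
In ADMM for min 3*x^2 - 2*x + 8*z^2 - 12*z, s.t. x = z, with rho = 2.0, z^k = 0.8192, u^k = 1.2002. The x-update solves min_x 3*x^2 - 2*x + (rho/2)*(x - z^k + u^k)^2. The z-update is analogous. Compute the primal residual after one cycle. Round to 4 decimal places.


ADMM iteration with rho = 2.0, z^k = 0.8192, u^k = 1.2002
Step 1: x-update.
Minimize 3*x^2 - 2*x + (2.0/2)*(x - 0.8192 + 1.2002)^2
FOC: (2*3 + 2.0)*x = 2 + 2.0*(0.8192 - 1.2002)
x^{k+1} = 0.1548
Step 2: z-update.
Minimize 8*z^2 - 12*z + (2.0/2)*(0.1548 - z + 1.2002)^2
FOC: (2*8 + 2.0)*z = 12 + 2.0*(0.1548 + 1.2002)
z^{k+1} = 0.8172
Step 3: u-update.
u^{k+1} = 1.2002 + 0.1548 - 0.8172 = 0.5377
Step 4: Primal residual = |0.1548 - 0.8172| = 0.6625


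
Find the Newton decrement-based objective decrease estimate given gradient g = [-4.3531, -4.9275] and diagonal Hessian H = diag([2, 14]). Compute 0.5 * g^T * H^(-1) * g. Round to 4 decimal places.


Step 1: H is diagonal, so H^(-1) * g = [-2.1766, -0.352].
Step 2: g^T H^(-1) g = sum_i g_i^2 / H_ii
  = (-4.3531)^2/2 + (-4.9275)^2/14
  = 9.4747 + 1.7343 = 11.209
Step 3: Objective decrease = 0.5 * g^T H^(-1) g = 5.6045


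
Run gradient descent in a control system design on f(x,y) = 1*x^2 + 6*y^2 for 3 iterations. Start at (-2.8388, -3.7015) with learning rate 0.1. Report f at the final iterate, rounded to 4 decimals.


Gradient descent on f(x,y) = 1*x^2 + 6*y^2.
Starting point: (-2.8388, -3.7015), alpha = 0.1
Step 1: grad_x = 2*1*-2.8388 = -5.6776, grad_y = 2*6*-3.7015 = -44.418
  x_1 = -2.8388 - 0.1*-5.6776 = -2.271
  y_1 = -3.7015 - 0.1*-44.418 = 0.7403
Step 2: grad_x = 2*1*-2.271 = -4.5421, grad_y = 2*6*0.7403 = 8.8836
  x_2 = -2.271 - 0.1*-4.5421 = -1.8168
  y_2 = 0.7403 - 0.1*8.8836 = -0.1481
Step 3: grad_x = 2*1*-1.8168 = -3.6337, grad_y = 2*6*-0.1481 = -1.7767
  x_3 = -1.8168 - 0.1*-3.6337 = -1.4535
  y_3 = -0.1481 - 0.1*-1.7767 = 0.0296
f(-1.4535, 0.0296) = 1*(-1.4535)^2 + 6*0.0296^2 = 2.1178


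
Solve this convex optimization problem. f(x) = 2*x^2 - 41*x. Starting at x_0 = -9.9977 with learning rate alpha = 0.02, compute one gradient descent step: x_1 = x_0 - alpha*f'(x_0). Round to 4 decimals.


We compute the gradient at x_0 and apply the update.
f'(x) = 4*x - 41
f'(-9.9977) = 4*-9.9977 - 41 = -80.9908
x_1 = -9.9977 - 0.02*-80.9908 = -8.3779


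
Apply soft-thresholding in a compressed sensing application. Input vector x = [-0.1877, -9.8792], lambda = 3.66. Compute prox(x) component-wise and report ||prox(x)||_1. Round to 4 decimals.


Soft-thresholding with lambda = 3.66:
prox(-0.1877) = sign(-0.1877)*max(|-0.1877| - 3.66, 0) = 0.0
prox(-9.8792) = sign(-9.8792)*max(|-9.8792| - 3.66, 0) = -6.2192
prox(x) = [0.0, -6.2192]
||prox(x)||_1 = 0.0 + 6.2192 = 6.2192


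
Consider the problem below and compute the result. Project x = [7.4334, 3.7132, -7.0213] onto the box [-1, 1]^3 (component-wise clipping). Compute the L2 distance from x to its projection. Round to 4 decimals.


Project each component onto [-1, 1].
clip(7.4334) = 1.0, clip(3.7132) = 1.0, clip(-7.0213) = -1.0
Projection = [1.0, 1.0, -1.0]
Squared diffs: [41.3886, 7.3615, 36.2561]
Distance = sqrt(85.0062) = 9.2199


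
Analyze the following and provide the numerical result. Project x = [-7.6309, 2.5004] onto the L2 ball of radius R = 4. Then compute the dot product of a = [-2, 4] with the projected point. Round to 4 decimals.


Step 1: Compute ||x|| (intermediates to 6 decimals).
||x|| = sqrt((-7.6309)^2 + 2.5004^2) = 8.030108
Step 2: Project.
Since ||x|| > R, scale = R/||x|| = 4/8.030108 = 0.498125, proj(x) = scale * x
proj(x) = [-3.801142, 1.245512]
Step 3: Dot product.
a^T * proj(x) = -2*(-3.801142) + 4*1.245512 = 12.5843


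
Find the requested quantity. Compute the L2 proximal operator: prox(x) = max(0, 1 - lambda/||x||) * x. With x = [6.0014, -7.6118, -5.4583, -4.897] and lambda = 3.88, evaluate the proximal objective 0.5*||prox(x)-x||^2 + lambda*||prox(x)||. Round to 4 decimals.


Step 1: Compute ||x||.
||x|| = 12.1544
Step 2: Compute scaling factor.
scale = max(0, 1 - 3.88/12.1544) = 0.6808
Step 3: prox(x) = [4.0856, -5.1819, -3.7159, -3.3338]
||prox(x)|| = 8.2744
Step 4: Proximal objective.
0.5*||prox-x||^2 = 7.5272
lambda*||prox|| = 32.1047
Total = 39.632


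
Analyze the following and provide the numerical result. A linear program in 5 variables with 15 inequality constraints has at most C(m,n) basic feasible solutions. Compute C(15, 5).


Each vertex corresponds to some choice of n active constraints out of m, so the number of vertices is at most C(m, n) = m! / (n!(m-n)!).
m = 15, n = 5
Numerator: 15 * 14 * 13 * 12 * 11
Denominator: 5! = 120
C(15, 5) = 3003


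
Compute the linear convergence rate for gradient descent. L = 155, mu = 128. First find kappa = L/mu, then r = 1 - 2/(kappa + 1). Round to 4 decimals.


Step 1: Compute the condition number.
kappa = L/mu = 155/128 = 1.2109
Step 2: Compute the convergence rate.
r = 1 - 2/(kappa + 1) = 1 - 2*mu/(L + mu) = (L - mu)/(L + mu) = 27/283 = 0.0954


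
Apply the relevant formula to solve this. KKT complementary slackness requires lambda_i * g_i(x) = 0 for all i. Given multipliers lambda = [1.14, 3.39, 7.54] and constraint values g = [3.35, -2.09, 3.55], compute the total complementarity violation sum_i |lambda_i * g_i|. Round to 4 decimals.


KKT complementary slackness check:
lambda_1 * g_1 = 1.14 * 3.35 = 3.819
lambda_2 * g_2 = 3.39 * -2.09 = -7.0851
lambda_3 * g_3 = 7.54 * 3.55 = 26.767
Total violation = 3.819 + 7.0851 + 26.767 = 37.6711


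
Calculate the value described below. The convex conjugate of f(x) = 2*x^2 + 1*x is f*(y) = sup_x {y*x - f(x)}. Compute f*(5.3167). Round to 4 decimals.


f*(y) = sup_x {y*x - a*x^2 - b*x} = sup_x {(y-b)*x - a*x^2}
FOC: (y - b) - 2a*x = 0 => x* = (y - b)/(2a)
x* = (5.3167 - 1)/(2*2) = 1.0792
f*(5.3167) = (y-b)^2/(4a) = (5.3167 - 1)^2/(4*2)
= 18.6339/8 = 2.3292


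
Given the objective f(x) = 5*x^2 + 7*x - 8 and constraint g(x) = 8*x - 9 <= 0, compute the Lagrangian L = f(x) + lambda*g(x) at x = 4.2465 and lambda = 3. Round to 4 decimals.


Step 1: Evaluate f(x).
f(4.2465) = 5*4.2465^2 + 7*4.2465 - 8 = 111.8893
Step 2: Evaluate g(x).
g(4.2465) = 8*4.2465 - 9 = 24.972
Step 3: Compute Lagrangian.
L = 111.8893 + 3*24.972 = 186.8053


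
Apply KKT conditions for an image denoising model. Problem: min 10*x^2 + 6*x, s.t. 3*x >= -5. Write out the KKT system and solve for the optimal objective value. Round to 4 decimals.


Step 1: Try lambda = 0 (constraint inactive).
Stationarity: 2*10*x + 6 = 0
x* = -6/(2*10) = -0.3
Check constraint: 3*-0.3 = -0.9 >= -5 -- satisfied.
Step 2: Compute optimal value.
f(x*) = 10*(-0.3)^2 + 6*(-0.3) = -0.9


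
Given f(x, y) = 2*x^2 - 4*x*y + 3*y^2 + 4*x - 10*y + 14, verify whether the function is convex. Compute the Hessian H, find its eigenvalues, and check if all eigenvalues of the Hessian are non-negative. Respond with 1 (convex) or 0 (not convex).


The Hessian of f(x,y) = 2*x^2 - 4*x*y + 3*y^2 + 4*x - 10*y + 14 is:
H = [[4, -4], [-4, 6]]
Trace = 4 + 6 = 10
Determinant = 4*6 - (-4)^2 = 8
Discriminant = (10)^2 - 4*8 = 68.0
Eigenvalues: lambda_1 = 0.8769, lambda_2 = 9.1231
The function is convex.

1


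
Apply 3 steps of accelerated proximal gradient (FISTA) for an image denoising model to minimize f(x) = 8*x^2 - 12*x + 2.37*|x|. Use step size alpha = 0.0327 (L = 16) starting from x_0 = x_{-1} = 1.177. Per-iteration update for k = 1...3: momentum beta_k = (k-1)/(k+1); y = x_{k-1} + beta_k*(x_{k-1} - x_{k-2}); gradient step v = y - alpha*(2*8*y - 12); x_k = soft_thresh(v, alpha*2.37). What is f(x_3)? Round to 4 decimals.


FISTA on f(x) = 8*x^2 - 12*x + 2.37*|x|
L = 16, alpha = 0.0327
Iteration 1: beta = 0.0, y = 1.177 + 0.0*(1.177 - 1.177) = 1.177
  grad(y) = 6.832, v = y - alpha*grad = 0.9536
  prox(v) = soft_thresh(0.9536, 0.0775) = 0.8761
Iteration 2: beta = 0.3333, y = 0.8761 + 0.3333*(0.8761 - 1.177) = 0.7758
  grad(y) = 0.4127, v = y - alpha*grad = 0.7623
  prox(v) = soft_thresh(0.7623, 0.0775) = 0.6848
Iteration 3: beta = 0.5, y = 0.6848 + 0.5*(0.6848 - 0.8761) = 0.5892
  grad(y) = -2.5736, v = y - alpha*grad = 0.6733
  prox(v) = soft_thresh(0.6733, 0.0775) = 0.5958
f(x_3) = 8*0.5958^2 - 12*0.5958 + 2.37*|0.5958| = -2.8977


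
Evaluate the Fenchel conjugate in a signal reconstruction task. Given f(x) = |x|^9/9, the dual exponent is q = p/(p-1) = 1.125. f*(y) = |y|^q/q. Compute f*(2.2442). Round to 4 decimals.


The conjugate exponent q satisfies 1/p + 1/q = 1.
p = 9, so q = 9/(9 - 1) = 1.125
|y|^q = 2.2442^1.125 = 2.4828
f*(2.2442) = 2.4828 / 1.125 = 2.2069


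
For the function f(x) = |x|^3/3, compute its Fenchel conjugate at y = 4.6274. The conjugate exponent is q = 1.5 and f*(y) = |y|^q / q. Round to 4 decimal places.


The conjugate exponent q satisfies 1/p + 1/q = 1.
p = 3, so q = 3/(3 - 1) = 1.5
|y|^q = 4.6274^1.5 = 9.9542
f*(4.6274) = 9.9542 / 1.5 = 6.6361


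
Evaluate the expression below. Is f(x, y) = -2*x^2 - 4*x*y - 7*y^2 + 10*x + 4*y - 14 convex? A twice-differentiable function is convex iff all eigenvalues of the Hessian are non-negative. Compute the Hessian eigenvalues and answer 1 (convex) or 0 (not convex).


The Hessian of f(x,y) = -2*x^2 - 4*x*y - 7*y^2 + 10*x + 4*y - 14 is:
H = [[-4, -4], [-4, -14]]
Trace = -4 - 14 = -18
Determinant = -4*-14 - (-4)^2 = 40
Discriminant = (-18)^2 - 4*40 = 164.0
Eigenvalues: lambda_1 = -15.4031, lambda_2 = -2.5969
The function is not convex.

0


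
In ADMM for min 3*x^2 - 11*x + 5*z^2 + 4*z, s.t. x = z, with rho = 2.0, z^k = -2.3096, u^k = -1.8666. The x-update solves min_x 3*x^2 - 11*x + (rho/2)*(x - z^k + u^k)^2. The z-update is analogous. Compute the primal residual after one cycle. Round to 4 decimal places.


ADMM iteration with rho = 2.0, z^k = -2.3096, u^k = -1.8666
Step 1: x-update.
Minimize 3*x^2 - 11*x + (2.0/2)*(x + 2.3096 - 1.8666)^2
FOC: (2*3 + 2.0)*x = 11 + 2.0*(-2.3096 + 1.8666)
x^{k+1} = 1.2643
Step 2: z-update.
Minimize 5*z^2 + 4*z + (2.0/2)*(1.2643 - z - 1.8666)^2
FOC: (2*5 + 2.0)*z = -4 + 2.0*(1.2643 - 1.8666)
z^{k+1} = -0.4337
Step 3: u-update.
u^{k+1} = -1.8666 + 1.2643 + 0.4337 = -0.1686
Step 4: Primal residual = |1.2643 + 0.4337| = 1.698


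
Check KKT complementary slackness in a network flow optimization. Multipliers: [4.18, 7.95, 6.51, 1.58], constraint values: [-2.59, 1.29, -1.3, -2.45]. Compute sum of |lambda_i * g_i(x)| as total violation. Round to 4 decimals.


KKT complementary slackness check:
lambda_1 * g_1 = 4.18 * -2.59 = -10.8262
lambda_2 * g_2 = 7.95 * 1.29 = 10.2555
lambda_3 * g_3 = 6.51 * -1.3 = -8.463
lambda_4 * g_4 = 1.58 * -2.45 = -3.871
Total violation = 10.8262 + 10.2555 + 8.463 + 3.871 = 33.4157


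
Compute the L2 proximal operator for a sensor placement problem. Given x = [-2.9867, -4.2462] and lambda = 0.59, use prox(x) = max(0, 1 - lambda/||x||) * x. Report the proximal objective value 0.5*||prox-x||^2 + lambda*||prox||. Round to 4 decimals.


Step 1: Compute ||x||.
||x|| = 5.1914
Step 2: Compute scaling factor.
scale = max(0, 1 - 0.59/5.1914) = 0.8864
Step 3: prox(x) = [-2.6473, -3.7636]
||prox(x)|| = 4.6014
Step 4: Proximal objective.
0.5*||prox-x||^2 = 0.1741
lambda*||prox|| = 2.7148
Total = 2.8889


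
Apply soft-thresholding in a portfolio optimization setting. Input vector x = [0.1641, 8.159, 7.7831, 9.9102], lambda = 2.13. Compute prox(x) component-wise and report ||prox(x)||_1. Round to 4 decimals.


Soft-thresholding with lambda = 2.13:
prox(0.1641) = sign(0.1641)*max(|0.1641| - 2.13, 0) = 0.0
prox(8.159) = sign(8.159)*max(|8.159| - 2.13, 0) = 6.029
prox(7.7831) = sign(7.7831)*max(|7.7831| - 2.13, 0) = 5.6531
prox(9.9102) = sign(9.9102)*max(|9.9102| - 2.13, 0) = 7.7802
prox(x) = [0.0, 6.029, 5.6531, 7.7802]
||prox(x)||_1 = 0.0 + 6.029 + 5.6531 + 7.7802 = 19.4623


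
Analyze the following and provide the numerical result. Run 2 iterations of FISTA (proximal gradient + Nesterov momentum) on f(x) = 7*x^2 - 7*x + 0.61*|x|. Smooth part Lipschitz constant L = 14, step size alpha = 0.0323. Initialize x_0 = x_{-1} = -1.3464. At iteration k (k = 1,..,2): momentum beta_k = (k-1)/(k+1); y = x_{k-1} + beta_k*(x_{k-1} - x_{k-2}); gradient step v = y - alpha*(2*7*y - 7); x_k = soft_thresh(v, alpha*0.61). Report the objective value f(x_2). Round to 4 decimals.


FISTA on f(x) = 7*x^2 - 7*x + 0.61*|x|
L = 14, alpha = 0.0323
Iteration 1: beta = 0.0, y = -1.3464 + 0.0*(-1.3464 + 1.3464) = -1.3464
  grad(y) = -25.8496, v = y - alpha*grad = -0.5115
  prox(v) = soft_thresh(-0.5115, 0.0197) = -0.4918
Iteration 2: beta = 0.3333, y = -0.4918 + 0.3333*(-0.4918 + 1.3464) = -0.2069
  grad(y) = -9.8962, v = y - alpha*grad = 0.1128
  prox(v) = soft_thresh(0.1128, 0.0197) = 0.0931
f(x_2) = 7*0.0931^2 - 7*0.0931 + 0.61*|0.0931| = -0.5341


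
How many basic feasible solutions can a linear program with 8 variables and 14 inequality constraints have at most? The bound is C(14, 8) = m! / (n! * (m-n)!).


Each vertex corresponds to some choice of n active constraints out of m, so the number of vertices is at most C(m, n) = m! / (n!(m-n)!).
m = 14, n = 8
Numerator: 14 * 13 * 12 * 11 * 10 * 9 * 8 * 7
Denominator: 8! = 40320
C(14, 8) = 3003


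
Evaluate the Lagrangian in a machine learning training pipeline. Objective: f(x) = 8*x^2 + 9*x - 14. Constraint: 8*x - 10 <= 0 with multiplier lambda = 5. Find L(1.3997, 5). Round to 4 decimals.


Step 1: Evaluate f(x).
f(1.3997) = 8*1.3997^2 + 9*1.3997 - 14 = 14.2706
Step 2: Evaluate g(x).
g(1.3997) = 8*1.3997 - 10 = 1.1976
Step 3: Compute Lagrangian.
L = 14.2706 + 5*1.1976 = 20.2586


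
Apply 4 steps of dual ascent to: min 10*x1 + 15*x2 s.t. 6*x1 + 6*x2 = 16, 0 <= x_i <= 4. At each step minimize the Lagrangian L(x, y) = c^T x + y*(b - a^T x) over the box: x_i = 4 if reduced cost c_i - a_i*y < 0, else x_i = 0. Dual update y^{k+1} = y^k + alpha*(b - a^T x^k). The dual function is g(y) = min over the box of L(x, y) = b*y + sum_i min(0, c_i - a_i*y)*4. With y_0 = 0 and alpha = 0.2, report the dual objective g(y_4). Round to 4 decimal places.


Dual ascent for LP: min 10*x1 + 15*x2, 6*x1 + 6*x2 = 16, 0 <= x_i <= 4
Step 1: y^k = 0.0, reduced costs: (10.0, 15.0)
  x^k = (0.0, 0.0), subgradient = b - a^T x = 16.0
  y^{k+1} = 0.0 + 0.2*16.0 = 3.2
Step 2: y^k = 3.2, reduced costs: (-9.2, -4.2)
  x^k = (4.0, 4.0), subgradient = b - a^T x = -32.0
  y^{k+1} = 3.2 + 0.2*-32.0 = -3.2
Step 3: y^k = -3.2, reduced costs: (29.2, 34.2)
  x^k = (0.0, 0.0), subgradient = b - a^T x = 16.0
  y^{k+1} = -3.2 + 0.2*16.0 = 0.0
Step 4: y^k = 0.0, reduced costs: (10.0, 15.0)
  x^k = (0.0, 0.0), subgradient = b - a^T x = 16.0
  y^{k+1} = 0.0 + 0.2*16.0 = 3.2
Dual objective at y_4 = 3.2: reduced costs (-9.2, -4.2), box minimizer x = (4.0, 4.0)
g(y_4) = b*y + (c1 - a1*y)*x1 + (c2 - a2*y)*x2 = 16*3.2 + (-9.2)*4.0 + (-4.2)*4.0 = 51.2 - 36.8 - 16.8 = -2.4


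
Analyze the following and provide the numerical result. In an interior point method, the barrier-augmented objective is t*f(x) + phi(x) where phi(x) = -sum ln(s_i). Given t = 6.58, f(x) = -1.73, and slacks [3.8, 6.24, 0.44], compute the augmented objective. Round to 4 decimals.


Step 1: Compute log-barrier.
ln values: [1.335, 1.831, -0.821]
phi = -(1.335 + 1.831 - 0.821) = -2.345
Step 2: Compute augmented objective.
t*f(x) = 6.58*-1.73 = -11.3834
Total = -11.3834 - 2.345 = -13.7284


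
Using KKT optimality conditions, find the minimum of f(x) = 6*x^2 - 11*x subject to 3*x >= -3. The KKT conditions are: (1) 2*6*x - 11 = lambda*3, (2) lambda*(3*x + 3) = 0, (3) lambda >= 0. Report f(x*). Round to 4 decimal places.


Step 1: Try lambda = 0 (constraint inactive).
Stationarity: 2*6*x - 11 = 0
x* = 11/(2*6) = 11/12 = 0.9167 (rounded; the exact value 11/12 is used below)
Check constraint: 3*0.9167 = 2.7501 >= -3 -- satisfied.
Step 2: Compute optimal value.
f(x*) = 6*(11/12)^2 - 11*(11/12) = -5.0417


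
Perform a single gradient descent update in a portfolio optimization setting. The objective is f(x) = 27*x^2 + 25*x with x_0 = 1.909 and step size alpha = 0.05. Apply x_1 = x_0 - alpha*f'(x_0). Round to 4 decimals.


We compute the gradient at x_0 and apply the update.
f'(x) = 54*x + 25
f'(1.909) = 54*1.909 + 25 = 128.086
x_1 = 1.909 - 0.05*128.086 = -4.4953


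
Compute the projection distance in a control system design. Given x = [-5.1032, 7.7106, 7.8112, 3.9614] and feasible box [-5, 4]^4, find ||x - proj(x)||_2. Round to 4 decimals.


Project each component onto [-5, 4].
clip(-5.1032) = -5.0, clip(7.7106) = 4.0, clip(7.8112) = 4.0, clip(3.9614) = 3.9614
Projection = [-5.0, 4.0, 4.0, 3.9614]
Squared diffs: [0.0107, 13.7686, 14.5252, 0.0]
Distance = sqrt(28.3045) = 5.3202


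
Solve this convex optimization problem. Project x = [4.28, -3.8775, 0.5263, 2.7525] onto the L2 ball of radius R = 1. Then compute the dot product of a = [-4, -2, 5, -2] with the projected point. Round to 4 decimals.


Step 1: Compute ||x|| (intermediates to 6 decimals).
||x|| = sqrt(4.28^2 + (-3.8775)^2 + 0.5263^2 + 2.7525^2) = 6.419241
Step 2: Project.
Since ||x|| > R, scale = R/||x|| = 1/6.419241 = 0.155782, proj(x) = scale * x
proj(x) = [0.666747, -0.604045, 0.081988, 0.42879]
Step 3: Dot product.
a^T * proj(x) = -4*0.666747 - 2*(-0.604045) + 5*0.081988 - 2*0.42879 = -1.9065


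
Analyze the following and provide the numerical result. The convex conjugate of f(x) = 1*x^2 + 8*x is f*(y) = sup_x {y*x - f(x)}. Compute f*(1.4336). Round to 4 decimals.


f*(y) = sup_x {y*x - a*x^2 - b*x} = sup_x {(y-b)*x - a*x^2}
FOC: (y - b) - 2a*x = 0 => x* = (y - b)/(2a)
x* = (1.4336 - 8)/(2*1) = -3.2832
f*(1.4336) = (y-b)^2/(4a) = (1.4336 - 8)^2/(4*1)
= 43.1176/4 = 10.7794


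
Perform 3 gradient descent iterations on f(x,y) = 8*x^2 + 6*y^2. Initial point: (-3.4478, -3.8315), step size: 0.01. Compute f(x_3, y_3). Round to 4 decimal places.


Gradient descent on f(x,y) = 8*x^2 + 6*y^2.
Starting point: (-3.4478, -3.8315), alpha = 0.01
Step 1: grad_x = 2*8*-3.4478 = -55.1648, grad_y = 2*6*-3.8315 = -45.978
  x_1 = -3.4478 - 0.01*-55.1648 = -2.8962
  y_1 = -3.8315 - 0.01*-45.978 = -3.3717
Step 2: grad_x = 2*8*-2.8962 = -46.3384, grad_y = 2*6*-3.3717 = -40.4606
  x_2 = -2.8962 - 0.01*-46.3384 = -2.4328
  y_2 = -3.3717 - 0.01*-40.4606 = -2.9671
Step 3: grad_x = 2*8*-2.4328 = -38.9243, grad_y = 2*6*-2.9671 = -35.6054
  x_3 = -2.4328 - 0.01*-38.9243 = -2.0435
  y_3 = -2.9671 - 0.01*-35.6054 = -2.6111
f(-2.0435, -2.6111) = 8*(-2.0435)^2 + 6*(-2.6111)^2 = 74.3138


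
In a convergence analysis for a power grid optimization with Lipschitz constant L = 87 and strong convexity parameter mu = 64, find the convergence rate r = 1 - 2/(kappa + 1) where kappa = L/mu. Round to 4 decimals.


Step 1: Compute the condition number.
kappa = L/mu = 87/64 = 1.3594
Step 2: Compute the convergence rate.
r = 1 - 2/(kappa + 1) = 1 - 2*mu/(L + mu) = (L - mu)/(L + mu) = 23/151 = 0.1523


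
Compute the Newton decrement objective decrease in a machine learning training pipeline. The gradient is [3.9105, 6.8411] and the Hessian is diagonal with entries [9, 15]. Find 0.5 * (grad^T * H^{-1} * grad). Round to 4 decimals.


Step 1: H is diagonal, so H^(-1) * g = [0.4345, 0.4561].
Step 2: g^T H^(-1) g = sum_i g_i^2 / H_ii
  = (3.9105)^2/9 + (6.8411)^2/15
  = 1.6991 + 3.12 = 4.8192
Step 3: Objective decrease = 0.5 * g^T H^(-1) g = 2.4096


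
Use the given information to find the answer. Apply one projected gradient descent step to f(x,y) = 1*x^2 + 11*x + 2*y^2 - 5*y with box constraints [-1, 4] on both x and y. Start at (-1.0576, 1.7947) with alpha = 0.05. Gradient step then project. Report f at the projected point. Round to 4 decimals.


Step 1: Compute gradient at (-1.0576, 1.7947).
grad_x = 2*1*-1.0576 + 11 = 8.8848
grad_y = 2*2*1.7947 - 5 = 2.1788
Step 2: Gradient step.
x_raw = -1.0576 - 0.05*8.8848 = -1.5018
y_raw = 1.7947 - 0.05*2.1788 = 1.6858
Step 3: Project onto [-1, 4].
x_proj = clip(-1.5018) = -1.0
y_proj = clip(1.6858) = 1.6858
Step 4: Evaluate f.
f(-1.0, 1.6858) = -12.7452


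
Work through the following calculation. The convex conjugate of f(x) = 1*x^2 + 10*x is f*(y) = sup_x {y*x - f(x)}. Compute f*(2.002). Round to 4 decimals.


f*(y) = sup_x {y*x - a*x^2 - b*x} = sup_x {(y-b)*x - a*x^2}
FOC: (y - b) - 2a*x = 0 => x* = (y - b)/(2a)
x* = (2.002 - 10)/(2*1) = -3.999
f*(2.002) = (y-b)^2/(4a) = (2.002 - 10)^2/(4*1)
= 63.968/4 = 15.992


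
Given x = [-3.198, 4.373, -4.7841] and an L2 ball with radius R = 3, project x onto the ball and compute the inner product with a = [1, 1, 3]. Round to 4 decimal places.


Step 1: Compute ||x|| (intermediates to 6 decimals).
||x|| = sqrt((-3.198)^2 + 4.373^2 + (-4.7841)^2) = 7.227582
Step 2: Project.
Since ||x|| > R, scale = R/||x|| = 3/7.227582 = 0.415077, proj(x) = scale * x
proj(x) = [-1.327416, 1.815132, -1.98577]
Step 3: Dot product.
a^T * proj(x) = 1*(-1.327416) + 1*1.815132 + 3*(-1.98577) = -5.4696


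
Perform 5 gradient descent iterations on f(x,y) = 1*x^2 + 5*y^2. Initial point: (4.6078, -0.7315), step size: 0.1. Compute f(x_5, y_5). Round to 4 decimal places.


Gradient descent on f(x,y) = 1*x^2 + 5*y^2.
Starting point: (4.6078, -0.7315), alpha = 0.1
Step 1: grad_x = 2*1*4.6078 = 9.2156, grad_y = 2*5*-0.7315 = -7.315
  x_1 = 4.6078 - 0.1*9.2156 = 3.6862
  y_1 = -0.7315 - 0.1*-7.315 = 0.0
Step 2: grad_x = 2*1*3.6862 = 7.3725, grad_y = 2*5*0.0 = 0.0
  x_2 = 3.6862 - 0.1*7.3725 = 2.949
  y_2 = 0.0 - 0.1*0.0 = 0.0
Step 3: grad_x = 2*1*2.949 = 5.898, grad_y = 2*5*0.0 = 0.0
  x_3 = 2.949 - 0.1*5.898 = 2.3592
  y_3 = 0.0 - 0.1*0.0 = 0.0
Step 4: grad_x = 2*1*2.3592 = 4.7184, grad_y = 2*5*0.0 = 0.0
  x_4 = 2.3592 - 0.1*4.7184 = 1.8874
  y_4 = 0.0 - 0.1*0.0 = 0.0
Step 5: grad_x = 2*1*1.8874 = 3.7747, grad_y = 2*5*0.0 = 0.0
  x_5 = 1.8874 - 0.1*3.7747 = 1.5099
  y_5 = 0.0 - 0.1*0.0 = 0.0
f(1.5099, 0.0) = 1*1.5099^2 + 5*0.0^2 = 2.2797


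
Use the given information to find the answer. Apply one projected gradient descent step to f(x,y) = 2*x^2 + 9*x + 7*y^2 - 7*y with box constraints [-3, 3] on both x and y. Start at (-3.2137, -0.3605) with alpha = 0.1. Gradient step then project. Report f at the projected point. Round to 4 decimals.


Step 1: Compute gradient at (-3.2137, -0.3605).
grad_x = 2*2*-3.2137 + 9 = -3.8548
grad_y = 2*7*-0.3605 - 7 = -12.047
Step 2: Gradient step.
x_raw = -3.2137 - 0.1*-3.8548 = -2.8282
y_raw = -0.3605 - 0.1*-12.047 = 0.8442
Step 3: Project onto [-3, 3].
x_proj = clip(-2.8282) = -2.8282
y_proj = clip(0.8442) = 0.8442
Step 4: Evaluate f.
f(-2.8282, 0.8442) = -10.377


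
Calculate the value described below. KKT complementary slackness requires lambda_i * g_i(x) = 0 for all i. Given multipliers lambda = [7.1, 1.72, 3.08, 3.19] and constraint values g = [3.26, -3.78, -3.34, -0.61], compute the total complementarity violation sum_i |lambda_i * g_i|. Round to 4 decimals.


KKT complementary slackness check:
lambda_1 * g_1 = 7.1 * 3.26 = 23.146
lambda_2 * g_2 = 1.72 * -3.78 = -6.5016
lambda_3 * g_3 = 3.08 * -3.34 = -10.2872
lambda_4 * g_4 = 3.19 * -0.61 = -1.9459
Total violation = 23.146 + 6.5016 + 10.2872 + 1.9459 = 41.8807


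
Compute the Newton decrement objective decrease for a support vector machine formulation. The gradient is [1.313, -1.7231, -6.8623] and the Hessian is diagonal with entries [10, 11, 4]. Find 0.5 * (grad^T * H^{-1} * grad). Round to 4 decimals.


Step 1: H is diagonal, so H^(-1) * g = [0.1313, -0.1566, -1.7156].
Step 2: g^T H^(-1) g = sum_i g_i^2 / H_ii
  = (1.313)^2/10 + (-1.7231)^2/11 + (-6.8623)^2/4
  = 0.1724 + 0.2699 + 11.7728 = 12.2151
Step 3: Objective decrease = 0.5 * g^T H^(-1) g = 6.1076


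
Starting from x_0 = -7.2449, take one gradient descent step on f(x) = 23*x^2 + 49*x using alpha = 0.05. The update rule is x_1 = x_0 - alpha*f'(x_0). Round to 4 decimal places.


We compute the gradient at x_0 and apply the update.
f'(x) = 46*x + 49
f'(-7.2449) = 46*-7.2449 + 49 = -284.2654
x_1 = -7.2449 - 0.05*-284.2654 = 6.9684


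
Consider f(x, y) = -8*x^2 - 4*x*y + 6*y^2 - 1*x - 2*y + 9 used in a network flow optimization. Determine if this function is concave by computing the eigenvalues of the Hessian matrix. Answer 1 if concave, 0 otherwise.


The Hessian of f(x,y) = -8*x^2 - 4*x*y + 6*y^2 - 1*x - 2*y + 9 is:
H = [[-16, -4], [-4, 12]]
Trace = -16 + 12 = -4
Determinant = -16*12 - (-4)^2 = -208
Discriminant = (-4)^2 - 4*-208 = 848.0
Eigenvalues: lambda_1 = -16.5602, lambda_2 = 12.5602
The function is not concave.

0


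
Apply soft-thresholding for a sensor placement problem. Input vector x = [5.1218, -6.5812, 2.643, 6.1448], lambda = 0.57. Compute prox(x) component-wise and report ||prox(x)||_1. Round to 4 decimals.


Soft-thresholding with lambda = 0.57:
prox(5.1218) = sign(5.1218)*max(|5.1218| - 0.57, 0) = 4.5518
prox(-6.5812) = sign(-6.5812)*max(|-6.5812| - 0.57, 0) = -6.0112
prox(2.643) = sign(2.643)*max(|2.643| - 0.57, 0) = 2.073
prox(6.1448) = sign(6.1448)*max(|6.1448| - 0.57, 0) = 5.5748
prox(x) = [4.5518, -6.0112, 2.073, 5.5748]
||prox(x)||_1 = 4.5518 + 6.0112 + 2.073 + 5.5748 = 18.2108


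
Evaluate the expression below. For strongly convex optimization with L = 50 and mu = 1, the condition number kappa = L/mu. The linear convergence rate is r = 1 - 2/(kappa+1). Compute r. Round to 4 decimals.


Step 1: Compute the condition number.
kappa = L/mu = 50/1 = 50.0
Step 2: Compute the convergence rate.
r = 1 - 2/(kappa + 1) = 1 - 2*mu/(L + mu) = (L - mu)/(L + mu) = 49/51 = 0.9608


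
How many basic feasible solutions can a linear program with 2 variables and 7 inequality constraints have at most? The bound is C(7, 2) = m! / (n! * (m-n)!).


Each vertex corresponds to some choice of n active constraints out of m, so the number of vertices is at most C(m, n) = m! / (n!(m-n)!).
m = 7, n = 2
Numerator: 7 * 6
Denominator: 2! = 2
C(7, 2) = 21


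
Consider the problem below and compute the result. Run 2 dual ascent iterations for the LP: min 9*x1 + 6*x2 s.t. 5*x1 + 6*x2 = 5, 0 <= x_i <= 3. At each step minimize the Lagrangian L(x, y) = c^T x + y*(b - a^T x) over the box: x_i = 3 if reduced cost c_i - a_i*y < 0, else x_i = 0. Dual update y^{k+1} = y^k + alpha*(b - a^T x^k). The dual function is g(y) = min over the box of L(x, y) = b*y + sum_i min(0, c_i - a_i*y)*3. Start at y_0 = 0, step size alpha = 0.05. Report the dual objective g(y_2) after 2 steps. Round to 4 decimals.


Dual ascent for LP: min 9*x1 + 6*x2, 5*x1 + 6*x2 = 5, 0 <= x_i <= 3
Step 1: y^k = 0.0, reduced costs: (9.0, 6.0)
  x^k = (0.0, 0.0), subgradient = b - a^T x = 5.0
  y^{k+1} = 0.0 + 0.05*5.0 = 0.25
Step 2: y^k = 0.25, reduced costs: (7.75, 4.5)
  x^k = (0.0, 0.0), subgradient = b - a^T x = 5.0
  y^{k+1} = 0.25 + 0.05*5.0 = 0.5
Dual objective at y_2 = 0.5: reduced costs (6.5, 3.0), box minimizer x = (0.0, 0.0)
g(y_2) = b*y + (c1 - a1*y)*x1 + (c2 - a2*y)*x2 = 5*0.5 + 6.5*0.0 + 3.0*0.0 = 2.5 + 0.0 + 0.0 = 2.5


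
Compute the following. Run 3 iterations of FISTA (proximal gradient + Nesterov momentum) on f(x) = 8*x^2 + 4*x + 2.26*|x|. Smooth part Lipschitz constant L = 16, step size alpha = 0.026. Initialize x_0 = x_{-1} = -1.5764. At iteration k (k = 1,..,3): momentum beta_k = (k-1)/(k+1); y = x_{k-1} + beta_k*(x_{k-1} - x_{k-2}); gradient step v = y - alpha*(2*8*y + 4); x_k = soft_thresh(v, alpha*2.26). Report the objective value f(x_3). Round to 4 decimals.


FISTA on f(x) = 8*x^2 + 4*x + 2.26*|x|
L = 16, alpha = 0.026
Iteration 1: beta = 0.0, y = -1.5764 + 0.0*(-1.5764 + 1.5764) = -1.5764
  grad(y) = -21.2224, v = y - alpha*grad = -1.0246
  prox(v) = soft_thresh(-1.0246, 0.0588) = -0.9659
Iteration 2: beta = 0.3333, y = -0.9659 + 0.3333*(-0.9659 + 1.5764) = -0.7623
  grad(y) = -8.1975, v = y - alpha*grad = -0.5492
  prox(v) = soft_thresh(-0.5492, 0.0588) = -0.4904
Iteration 3: beta = 0.5, y = -0.4904 + 0.5*(-0.4904 + 0.9659) = -0.2527
  grad(y) = -0.0439, v = y - alpha*grad = -0.2516
  prox(v) = soft_thresh(-0.2516, 0.0588) = -0.1928
f(x_3) = 8*(-0.1928)^2 + 4*(-0.1928) + 2.26*|-0.1928| = -0.038


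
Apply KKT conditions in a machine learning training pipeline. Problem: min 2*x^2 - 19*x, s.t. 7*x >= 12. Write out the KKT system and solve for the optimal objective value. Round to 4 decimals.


Step 1: Try lambda = 0 (constraint inactive).
Stationarity: 2*2*x - 19 = 0
x* = 19/(2*2) = 4.75
Check constraint: 7*4.75 = 33.25 >= 12 -- satisfied.
Step 2: Compute optimal value.
f(x*) = 2*4.75^2 - 19*4.75 = -45.125


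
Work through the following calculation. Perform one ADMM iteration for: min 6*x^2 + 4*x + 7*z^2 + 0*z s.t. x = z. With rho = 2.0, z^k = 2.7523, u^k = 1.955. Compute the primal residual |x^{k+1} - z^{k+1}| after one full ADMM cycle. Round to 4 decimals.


ADMM iteration with rho = 2.0, z^k = 2.7523, u^k = 1.955
Step 1: x-update.
Minimize 6*x^2 + 4*x + (2.0/2)*(x - 2.7523 + 1.955)^2
FOC: (2*6 + 2.0)*x = -4 + 2.0*(2.7523 - 1.955)
x^{k+1} = -0.1718
Step 2: z-update.
Minimize 7*z^2 + 0*z + (2.0/2)*(-0.1718 - z + 1.955)^2
FOC: (2*7 + 2.0)*z = 0 + 2.0*(-0.1718 + 1.955)
z^{k+1} = 0.2229
Step 3: u-update.
u^{k+1} = 1.955 - 0.1718 - 0.2229 = 1.5603
Step 4: Primal residual = |-0.1718 - 0.2229| = 0.3947


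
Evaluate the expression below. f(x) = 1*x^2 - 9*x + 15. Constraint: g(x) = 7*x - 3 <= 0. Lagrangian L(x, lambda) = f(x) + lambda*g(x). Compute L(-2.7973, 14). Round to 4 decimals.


Step 1: Evaluate f(x).
f(-2.7973) = 1*(-2.7973)^2 - 9*(-2.7973) + 15 = 48.0006
Step 2: Evaluate g(x).
g(-2.7973) = 7*-2.7973 - 3 = -22.5811
Step 3: Compute Lagrangian.
L = 48.0006 + 14*-22.5811 = -268.1348


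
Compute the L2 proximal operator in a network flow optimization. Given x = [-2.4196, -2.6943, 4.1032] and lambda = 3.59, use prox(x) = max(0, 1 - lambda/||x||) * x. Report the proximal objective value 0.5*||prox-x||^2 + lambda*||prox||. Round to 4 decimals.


Step 1: Compute ||x||.
||x|| = 5.4727
Step 2: Compute scaling factor.
scale = max(0, 1 - 3.59/5.4727) = 0.344
Step 3: prox(x) = [-0.8324, -0.9269, 1.4115]
||prox(x)|| = 1.8827
Step 4: Proximal objective.
0.5*||prox-x||^2 = 6.4441
lambda*||prox|| = 6.7589
Total = 13.2028


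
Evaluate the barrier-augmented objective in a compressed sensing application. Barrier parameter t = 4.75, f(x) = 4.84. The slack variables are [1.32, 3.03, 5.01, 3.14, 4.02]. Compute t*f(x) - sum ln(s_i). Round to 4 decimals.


Step 1: Compute log-barrier.
ln values: [0.2776, 1.1086, 1.6114, 1.1442, 1.3913]
phi = -(0.2776 + 1.1086 + 1.6114 + 1.1442 + 1.3913) = -5.5331
Step 2: Compute augmented objective.
t*f(x) = 4.75*4.84 = 22.99
Total = 22.99 - 5.5331 = 17.4569


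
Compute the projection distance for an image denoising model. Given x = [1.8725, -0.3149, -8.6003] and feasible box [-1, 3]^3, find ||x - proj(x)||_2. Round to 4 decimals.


Project each component onto [-1, 3].
clip(1.8725) = 1.8725, clip(-0.3149) = -0.3149, clip(-8.6003) = -1.0
Projection = [1.8725, -0.3149, -1.0]
Squared diffs: [0.0, 0.0, 57.7646]
Distance = sqrt(57.7646) = 7.6003


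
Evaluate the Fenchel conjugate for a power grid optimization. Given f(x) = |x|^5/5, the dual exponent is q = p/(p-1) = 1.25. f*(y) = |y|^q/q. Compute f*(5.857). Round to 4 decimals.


The conjugate exponent q satisfies 1/p + 1/q = 1.
p = 5, so q = 5/(5 - 1) = 1.25
|y|^q = 5.857^1.25 = 9.1116
f*(5.857) = 9.1116 / 1.25 = 7.2893


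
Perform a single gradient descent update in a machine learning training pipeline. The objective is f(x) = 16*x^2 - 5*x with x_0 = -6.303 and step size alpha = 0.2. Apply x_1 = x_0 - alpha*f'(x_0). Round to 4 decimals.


We compute the gradient at x_0 and apply the update.
f'(x) = 32*x - 5
f'(-6.303) = 32*-6.303 - 5 = -206.696
x_1 = -6.303 - 0.2*-206.696 = 35.0362


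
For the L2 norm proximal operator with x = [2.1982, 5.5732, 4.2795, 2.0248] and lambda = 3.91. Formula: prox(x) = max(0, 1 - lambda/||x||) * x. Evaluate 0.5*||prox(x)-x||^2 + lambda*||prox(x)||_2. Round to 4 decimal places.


Step 1: Compute ||x||.
||x|| = 7.6359
Step 2: Compute scaling factor.
scale = max(0, 1 - 3.91/7.6359) = 0.4879
Step 3: prox(x) = [1.0726, 2.7194, 2.0882, 0.988]
||prox(x)|| = 3.7259
Step 4: Proximal objective.
0.5*||prox-x||^2 = 7.6441
lambda*||prox|| = 14.5683
Total = 22.2122


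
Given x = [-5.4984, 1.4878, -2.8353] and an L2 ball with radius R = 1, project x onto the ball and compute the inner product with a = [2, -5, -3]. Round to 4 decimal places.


Step 1: Compute ||x|| (intermediates to 6 decimals).
||x|| = sqrt((-5.4984)^2 + 1.4878^2 + (-2.8353)^2) = 6.362773
Step 2: Project.
Since ||x|| > R, scale = R/||x|| = 1/6.362773 = 0.157164, proj(x) = scale * x
proj(x) = [-0.864151, 0.233829, -0.445607]
Step 3: Dot product.
a^T * proj(x) = 2*(-0.864151) - 5*0.233829 - 3*(-0.445607) = -1.5606


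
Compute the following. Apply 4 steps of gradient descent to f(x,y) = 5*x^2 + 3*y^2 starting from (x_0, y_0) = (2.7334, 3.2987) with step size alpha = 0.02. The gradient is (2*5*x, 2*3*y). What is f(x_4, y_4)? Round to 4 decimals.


Gradient descent on f(x,y) = 5*x^2 + 3*y^2.
Starting point: (2.7334, 3.2987), alpha = 0.02
Step 1: grad_x = 2*5*2.7334 = 27.334, grad_y = 2*3*3.2987 = 19.7922
  x_1 = 2.7334 - 0.02*27.334 = 2.1867
  y_1 = 3.2987 - 0.02*19.7922 = 2.9029
Step 2: grad_x = 2*5*2.1867 = 21.8672, grad_y = 2*3*2.9029 = 17.4171
  x_2 = 2.1867 - 0.02*21.8672 = 1.7494
  y_2 = 2.9029 - 0.02*17.4171 = 2.5545
Step 3: grad_x = 2*5*1.7494 = 17.4938, grad_y = 2*3*2.5545 = 15.3271
  x_3 = 1.7494 - 0.02*17.4938 = 1.3995
  y_3 = 2.5545 - 0.02*15.3271 = 2.248
Step 4: grad_x = 2*5*1.3995 = 13.995, grad_y = 2*3*2.248 = 13.4878
  x_4 = 1.3995 - 0.02*13.995 = 1.1196
  y_4 = 2.248 - 0.02*13.4878 = 1.9782
f(1.1196, 1.9782) = 5*1.1196^2 + 3*1.9782^2 = 18.0075
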